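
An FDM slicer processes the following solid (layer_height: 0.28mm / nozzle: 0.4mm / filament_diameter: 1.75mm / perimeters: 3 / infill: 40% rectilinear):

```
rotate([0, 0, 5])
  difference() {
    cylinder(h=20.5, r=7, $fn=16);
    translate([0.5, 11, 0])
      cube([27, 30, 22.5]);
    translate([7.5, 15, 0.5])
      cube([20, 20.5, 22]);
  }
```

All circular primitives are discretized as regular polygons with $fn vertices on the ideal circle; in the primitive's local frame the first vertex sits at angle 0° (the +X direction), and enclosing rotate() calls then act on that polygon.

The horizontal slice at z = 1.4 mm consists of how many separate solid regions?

1

At z = 1.4 mm: the r=7 cylinder contributes a regular 16-gon of circumradius 7; the cube at (0.5, 11) is present — its section is the full 27×30 rectangle; the 20×20.5 cube at (7.5, 15) contributes its full rectangle; Taking the first minus the rest: starting from the r=7 cylinder, the 27×30 cube at (0.5, 11) misses the remaining region (no effect); the 20×20.5 cube at (7.5, 15) misses the remaining region (no effect) — 1 connected region; (whole slice rotated 5° about Z — lengths, areas and connectivity unchanged). The result has 1 disconnected region.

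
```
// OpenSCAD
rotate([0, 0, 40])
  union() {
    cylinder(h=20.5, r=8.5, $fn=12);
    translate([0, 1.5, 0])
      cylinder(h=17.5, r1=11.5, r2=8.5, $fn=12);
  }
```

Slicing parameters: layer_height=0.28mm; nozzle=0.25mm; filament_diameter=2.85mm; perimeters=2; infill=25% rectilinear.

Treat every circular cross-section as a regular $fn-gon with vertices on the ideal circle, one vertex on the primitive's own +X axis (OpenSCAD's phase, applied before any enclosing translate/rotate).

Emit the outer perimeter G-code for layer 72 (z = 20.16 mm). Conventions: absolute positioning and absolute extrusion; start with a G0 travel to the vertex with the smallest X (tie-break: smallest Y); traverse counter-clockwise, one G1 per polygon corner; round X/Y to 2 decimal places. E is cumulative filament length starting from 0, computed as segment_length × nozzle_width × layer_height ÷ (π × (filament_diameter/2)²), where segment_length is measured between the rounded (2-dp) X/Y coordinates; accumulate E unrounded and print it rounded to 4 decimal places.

G0 X-8.37 Y-1.48 Z20.16
G1 X-6.51 Y-5.46 E0.0482
G1 X-2.91 Y-7.99 E0.0965
G1 X1.48 Y-8.37 E0.1448
G1 X5.46 Y-6.51 E0.1930
G1 X7.99 Y-2.91 E0.2413
G1 X8.37 Y1.48 E0.2897
G1 X6.51 Y5.46 E0.3379
G1 X2.91 Y7.99 E0.3862
G1 X-1.48 Y8.37 E0.4345
G1 X-5.46 Y6.51 E0.4827
G1 X-7.99 Y2.91 E0.5310
G1 X-8.37 Y-1.48 E0.5794

At z = 20.16 mm: the r=8.5 cylinder contributes a regular 12-gon of circumradius 8.5; the cone at (0, 1.5) is not intersected at this z (z outside [0, 17.5]); Merging all regions: only the r=8.5 cylinder is present, so the union is just that shape — 1 connected region; (rotated 40° about Z; rotation is an isometry so areas/perimeters/island counts are preserved). The outline is a single polygon with 12 vertices. Extrusion per mm of travel: 0.25 × 0.28 / (π × 1.425²) = 0.010973. Accumulating E over each segment gives final E = 0.5794.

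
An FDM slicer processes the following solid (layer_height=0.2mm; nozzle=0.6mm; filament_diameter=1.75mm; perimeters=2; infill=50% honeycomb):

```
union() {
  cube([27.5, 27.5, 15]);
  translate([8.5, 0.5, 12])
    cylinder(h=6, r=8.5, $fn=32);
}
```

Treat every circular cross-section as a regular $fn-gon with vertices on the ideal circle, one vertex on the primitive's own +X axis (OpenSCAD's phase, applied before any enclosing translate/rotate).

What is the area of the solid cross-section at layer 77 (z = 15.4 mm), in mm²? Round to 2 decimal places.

225.52 mm²

At z = 15.4 mm: the cube is absent (z outside [0, 15]); the r=8.5 cylinder at (8.5, 0.5) gives a regular 32-gon of circumradius 8.5 (constant along its height) (area = (32/2)·8.500²·sin(360°/32) = 225.52 mm²); Combining (union): only the r=8.5 cylinder at (8.5, 0.5) is present, so the union is just that shape — area = 225.52 mm². Overall, the cross-section is a single solid region. Net area = 225.52 mm².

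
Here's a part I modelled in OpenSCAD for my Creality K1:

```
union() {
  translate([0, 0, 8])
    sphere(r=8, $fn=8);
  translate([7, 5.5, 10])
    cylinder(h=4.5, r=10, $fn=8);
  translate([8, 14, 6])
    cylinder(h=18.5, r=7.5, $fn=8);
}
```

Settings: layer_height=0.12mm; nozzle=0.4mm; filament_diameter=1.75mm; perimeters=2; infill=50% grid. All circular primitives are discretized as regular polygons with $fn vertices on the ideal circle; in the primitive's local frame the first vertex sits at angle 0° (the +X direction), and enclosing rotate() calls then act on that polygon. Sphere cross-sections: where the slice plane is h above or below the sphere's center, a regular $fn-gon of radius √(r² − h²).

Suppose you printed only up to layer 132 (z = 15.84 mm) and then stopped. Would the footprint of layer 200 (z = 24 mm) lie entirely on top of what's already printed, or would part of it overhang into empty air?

entirely on top

Compare the two slices. At z = 15.84: the r=8 sphere slices to a regular 8-gon of circumradius 1.592 (√(r²−h²) with h=7.84 from center) (area = (8/2)·1.592²·sin(360°/8) = 7.17 mm²); the cylinder at (7, 5.5) is not intersected at this z (z outside [10, 14.5]); the r=7.5 cylinder at (8, 14) gives a regular 8-gon of circumradius 7.5 (constant along its height) (area = (8/2)·7.500²·sin(360°/8) = 159.10 mm²); Merging all regions: the 2 present regions are separate (no shared area or edge), so areas and boundary lengths simply add and each stays a separate island — area = 166.27 mm². At z = 24: the sphere is absent (|z−center|=16.000 > r=8); the cylinder at (7, 5.5) does not reach this height (z outside [10, 14.5]); the r=7.5 cylinder at (8, 14) gives a regular 8-gon of circumradius 7.5 (constant along its height) (area = (8/2)·7.500²·sin(360°/8) = 159.10 mm²); Merging all regions: only the r=7.5 cylinder at (8, 14) is present, so the union is just that shape — area = 159.10 mm². Checking containment: the cross-section at z = 24 is a subset of the cross-section at z = 15.84.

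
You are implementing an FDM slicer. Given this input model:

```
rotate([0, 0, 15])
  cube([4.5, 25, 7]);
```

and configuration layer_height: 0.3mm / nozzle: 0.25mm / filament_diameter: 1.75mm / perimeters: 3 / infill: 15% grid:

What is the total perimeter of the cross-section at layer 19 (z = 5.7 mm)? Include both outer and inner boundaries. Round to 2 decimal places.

At z = 5.7 mm: the cube (footprint 4.5×25) is included at this height (perimeter 59.00 mm); (whole slice rotated 15° about Z — lengths, areas and connectivity unchanged). Overall, the cross-section is a single solid region. Total boundary length (outer) = 59.00 mm.

59.00 mm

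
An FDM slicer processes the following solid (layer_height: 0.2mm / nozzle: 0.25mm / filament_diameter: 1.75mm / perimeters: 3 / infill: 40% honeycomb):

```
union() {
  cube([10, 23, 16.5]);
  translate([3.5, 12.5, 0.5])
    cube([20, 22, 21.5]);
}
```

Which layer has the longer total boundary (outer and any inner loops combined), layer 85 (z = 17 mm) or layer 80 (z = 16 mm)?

layer 80 (z = 16 mm)

Layer 85 (z = 17): the cube does not reach this height (z outside [0, 16.5]); the cube at (3.5, 12.5) is present — its section is the full 20×22 rectangle (perimeter 84.00 mm); Combining (union): only the 20×22 cube at (3.5, 12.5) is present, so the union is just that shape — boundary = 84.00 mm. So its perimeter = 84.00 mm. Layer 80 (z = 16): the cube (footprint 10×23) is included at this height (perimeter 66.00 mm); the cube at (3.5, 12.5) is present — its section is the full 20×22 rectangle (perimeter 84.00 mm); Combining (union): the regions partially overlap (shared area 68.25 mm²), so the edge portions inside another operand are dropped and the merged outline is re-measured after clipping — boundary = 116.00 mm. So its perimeter = 116.00 mm. Layer 80 is larger (116.00 vs 84.00 mm).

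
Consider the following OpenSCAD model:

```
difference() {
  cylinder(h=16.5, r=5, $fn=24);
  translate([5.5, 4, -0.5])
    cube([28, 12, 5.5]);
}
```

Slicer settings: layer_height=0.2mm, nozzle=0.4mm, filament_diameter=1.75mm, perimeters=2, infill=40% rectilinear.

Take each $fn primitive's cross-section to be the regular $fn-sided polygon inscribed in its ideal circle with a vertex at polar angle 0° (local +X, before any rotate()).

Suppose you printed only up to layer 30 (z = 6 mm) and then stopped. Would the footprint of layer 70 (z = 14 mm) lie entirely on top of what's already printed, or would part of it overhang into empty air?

entirely on top

Compare the two slices. At z = 6: the cylinder: section is a regular 24-gon, circumradius r=5 (area = (24/2)·5.000²·sin(360°/24) = 77.65 mm²); the cube at (5.5, 4) is absent (z outside [-0.5, 5]); After the difference (first − rest): none of the subtracted shapes is present at this height, so the r=5 cylinder is unchanged — area = 77.65 mm². At z = 14: the r=5 cylinder gives a regular 24-gon of circumradius 5 (constant along its height) (area = (24/2)·5.000²·sin(360°/24) = 77.65 mm²); the cube at (5.5, 4) is absent (z outside [-0.5, 5]); Taking the first minus the rest: none of the subtracted shapes is present at this height, so the r=5 cylinder is unchanged — area = 77.65 mm². Checking containment: the cross-section at z = 14 is a subset of the cross-section at z = 6.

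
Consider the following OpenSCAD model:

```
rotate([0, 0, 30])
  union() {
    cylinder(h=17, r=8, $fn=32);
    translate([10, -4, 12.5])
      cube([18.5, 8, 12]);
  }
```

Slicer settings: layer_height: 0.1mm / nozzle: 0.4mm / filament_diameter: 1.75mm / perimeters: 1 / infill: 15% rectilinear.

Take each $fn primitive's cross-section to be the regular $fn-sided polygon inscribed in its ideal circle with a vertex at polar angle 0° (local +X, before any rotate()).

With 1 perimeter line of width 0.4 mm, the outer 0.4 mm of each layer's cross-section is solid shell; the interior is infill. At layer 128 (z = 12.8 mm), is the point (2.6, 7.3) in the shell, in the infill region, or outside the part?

At z = 12.8 mm: the r=8 cylinder contributes a regular 32-gon of circumradius 8; the 18.5×8 cube at (10, -4) contributes its full rectangle; Taking the union: the 2 present regions are separate (no shared area or edge), so areas and boundary lengths simply add and each stays a separate island — 2 connected regions; (whole slice rotated 30° about Z — lengths, areas and connectivity unchanged). Overall, the cross-section has 2 separate islands. Undo the 30° rotation: the query point maps to (5.902, 5.022) in the un-rotated model frame. The nearest boundary edge runs (5.66, 5.66)→(6.65, 4.44); distance from the point to it = 0.21 mm. (Shell/infill is judged within the island containing the point — the largest one.) The point is inside the cross-section, 0.21 mm from the nearest boundary — within the 0.4 mm shell band (1 × 0.4).

shell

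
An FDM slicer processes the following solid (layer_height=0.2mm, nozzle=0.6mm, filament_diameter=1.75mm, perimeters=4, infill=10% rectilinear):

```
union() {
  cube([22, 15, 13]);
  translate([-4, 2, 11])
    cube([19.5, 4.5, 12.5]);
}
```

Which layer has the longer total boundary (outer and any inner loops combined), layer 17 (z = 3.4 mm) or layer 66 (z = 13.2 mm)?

Layer 17 (z = 3.4): the 22×15 cube contributes its full rectangle (perimeter 74.00 mm); the cube at (-4, 2) does not reach this height (z outside [11, 23.5]); Combining (union): only the 22×15 cube is present, so the union is just that shape — boundary = 74.00 mm. So its perimeter = 74.00 mm. Layer 66 (z = 13.2): the cube is not intersected at this z (z outside [0, 13]); the cube at (-4, 2) is present — its section is the full 19.5×4.5 rectangle (perimeter 48.00 mm); Merging all regions: only the 19.5×4.5 cube at (-4, 2) is present, so the union is just that shape — boundary = 48.00 mm. So its perimeter = 48.00 mm. Layer 17 is larger (74.00 vs 48.00 mm).

layer 17 (z = 3.4 mm)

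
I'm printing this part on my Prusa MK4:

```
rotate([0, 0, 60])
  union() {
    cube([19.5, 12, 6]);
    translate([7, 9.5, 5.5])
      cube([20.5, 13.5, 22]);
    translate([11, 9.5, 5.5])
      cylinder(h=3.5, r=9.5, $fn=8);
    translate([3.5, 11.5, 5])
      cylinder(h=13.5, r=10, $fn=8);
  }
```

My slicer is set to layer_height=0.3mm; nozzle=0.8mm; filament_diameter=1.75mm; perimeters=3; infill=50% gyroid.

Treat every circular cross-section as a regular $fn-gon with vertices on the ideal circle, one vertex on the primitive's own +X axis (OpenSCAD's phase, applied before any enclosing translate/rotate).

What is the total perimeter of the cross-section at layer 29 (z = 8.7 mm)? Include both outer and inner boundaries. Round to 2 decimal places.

At z = 8.7 mm: the cube is not intersected at this z (z outside [0, 6]); the cube at (7, 9.5) (footprint 20.5×13.5) is included at this height (perimeter 68.00 mm); the cylinder at (11, 9.5): section is a regular 8-gon, circumradius r=9.5 (perimeter = 2·8·9.500·sin(180°/8) = 58.17 mm); the r=10 cylinder at (3.5, 11.5) gives a regular 8-gon of circumradius 10 (constant along its height) (perimeter = 2·8·10.000·sin(180°/8) = 61.23 mm); Taking the union: the regions partially overlap (shared area 232.25 mm²), so the edge portions inside another operand are dropped and the merged outline is re-measured after clipping — boundary = 101.01 mm; (rotated 60° about Z; rotation is an isometry so areas/perimeters/island counts are preserved). Overall, the cross-section is a single solid region. Total boundary length (outer) = 101.01 mm.

101.01 mm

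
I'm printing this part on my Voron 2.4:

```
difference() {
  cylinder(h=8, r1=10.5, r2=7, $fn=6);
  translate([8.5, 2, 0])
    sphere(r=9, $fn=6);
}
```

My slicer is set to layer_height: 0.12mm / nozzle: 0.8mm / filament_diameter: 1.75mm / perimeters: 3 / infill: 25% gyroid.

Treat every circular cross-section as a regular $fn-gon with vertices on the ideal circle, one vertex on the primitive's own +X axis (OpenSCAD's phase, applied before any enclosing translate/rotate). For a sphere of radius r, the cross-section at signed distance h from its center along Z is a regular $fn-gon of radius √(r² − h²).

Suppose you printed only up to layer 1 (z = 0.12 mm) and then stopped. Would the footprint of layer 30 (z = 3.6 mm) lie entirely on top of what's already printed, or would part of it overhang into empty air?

Compare the two slices. At z = 0.12: the cone contributes a regular 6-gon of circumradius 10.447 (interpolated between r1=10.5 and r2=7 at t=0.015) (area = (6/2)·10.447²·sin(360°/6) = 283.58 mm²); the r=9 sphere at (8.5, 2) slices to a regular 6-gon of circumradius 8.999 (√(r²−h²) with h=0.12 from center) (area = (6/2)·8.999²·sin(360°/6) = 210.41 mm²); After the difference (first − rest): starting from the cone (283.58 mm²), the r=9 sphere at (8.5, 2) partially overlaps it — only the 97.27 mm² overlap (of its 210.41 mm²) is removed, clipping the outline — area = 186.31 mm². At z = 3.6: the cone contributes a regular 6-gon of circumradius 8.925 (interpolated between r1=10.5 and r2=7 at t=0.450) (area = (6/2)·8.925²·sin(360°/6) = 206.95 mm²); the r=9 sphere at (8.5, 2) contributes a regular 6-gon of circumradius √(9²−3.6²) = 8.249 (area = (6/2)·8.249²·sin(360°/6) = 176.77 mm²); Subtracting the remaining from the first: starting from the cone (206.95 mm²), the r=9 sphere at (8.5, 2) partially overlaps it — only the 62.56 mm² overlap (of its 176.77 mm²) is removed, clipping the outline — area = 144.39 mm². Checking containment: at z = 3.6 the cross-section extends beyond the z = 0.12 cross-section by about 10.93 mm².

part overhangs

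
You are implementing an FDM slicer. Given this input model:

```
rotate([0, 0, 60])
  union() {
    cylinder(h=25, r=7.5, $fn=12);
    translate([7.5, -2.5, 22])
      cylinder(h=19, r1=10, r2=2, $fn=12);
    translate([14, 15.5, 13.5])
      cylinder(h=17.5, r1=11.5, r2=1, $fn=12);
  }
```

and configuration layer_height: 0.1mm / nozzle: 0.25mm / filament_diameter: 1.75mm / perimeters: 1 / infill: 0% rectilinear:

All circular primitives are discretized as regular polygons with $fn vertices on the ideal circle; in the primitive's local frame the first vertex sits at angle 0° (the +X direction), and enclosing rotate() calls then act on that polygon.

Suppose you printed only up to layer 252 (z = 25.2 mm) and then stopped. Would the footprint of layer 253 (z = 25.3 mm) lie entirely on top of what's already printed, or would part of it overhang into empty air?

Compare the two slices. At z = 25.2: the cylinder is not intersected at this z (z outside [0, 25]); the cone at (7.5, -2.5) (r1=10→r2=2) has section circumradius 8.653 here — a regular 12-gon (area = (12/2)·8.653²·sin(360°/12) = 224.60 mm²); the cone at (14, 15.5): at t=0.669 of its height the radius interpolates to r₁+(r₂−r₁)t = 4.480, giving a regular 12-gon of that circumradius (area = (12/2)·4.480²·sin(360°/12) = 60.21 mm²); Combining (union): the 2 present regions are separate (no shared area or edge), so areas and boundary lengths simply add and each stays a separate island — area = 284.82 mm²; (rotated 60° about Z; rotation is an isometry so areas/perimeters/island counts are preserved). At z = 25.3: the cylinder does not reach this height (z outside [0, 25]); the cone at (7.5, -2.5): at t=0.174 of its height the radius interpolates to r₁+(r₂−r₁)t = 8.611, giving a regular 12-gon of that circumradius (area = (12/2)·8.611²·sin(360°/12) = 222.42 mm²); the cone at (14, 15.5): at t=0.674 of its height the radius interpolates to r₁+(r₂−r₁)t = 4.420, giving a regular 12-gon of that circumradius (area = (12/2)·4.420²·sin(360°/12) = 58.61 mm²); Merging all regions: the 2 present regions are separate (no shared area or edge), so areas and boundary lengths simply add and each stays a separate island — area = 281.03 mm²; (rotated 60° about Z; rotation is an isometry so areas/perimeters/island counts are preserved). Checking containment: the cross-section at z = 25.3 is a subset of the cross-section at z = 25.2.

entirely on top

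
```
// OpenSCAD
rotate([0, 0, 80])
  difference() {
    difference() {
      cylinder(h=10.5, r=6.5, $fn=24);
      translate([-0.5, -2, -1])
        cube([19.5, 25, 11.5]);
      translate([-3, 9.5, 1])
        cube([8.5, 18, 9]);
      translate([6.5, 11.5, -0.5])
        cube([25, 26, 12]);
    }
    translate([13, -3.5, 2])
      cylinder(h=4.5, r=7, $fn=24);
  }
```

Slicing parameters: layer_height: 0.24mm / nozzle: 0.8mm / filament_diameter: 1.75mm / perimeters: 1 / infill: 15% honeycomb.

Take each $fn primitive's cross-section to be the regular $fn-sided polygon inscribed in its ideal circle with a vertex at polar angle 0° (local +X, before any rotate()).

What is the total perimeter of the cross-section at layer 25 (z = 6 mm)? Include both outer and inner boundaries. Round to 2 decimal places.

43.08 mm

At z = 6 mm: the cylinder: section is a regular 24-gon, circumradius r=6.5 (perimeter = 2·24·6.500·sin(180°/24) = 40.72 mm); the cube at (-0.5, -2) is present — its section is the full 19.5×25 rectangle (perimeter 89.00 mm); the cube at (-3, 9.5) (footprint 8.5×18) is included at this height (perimeter 53.00 mm); the cube at (6.5, 11.5) (footprint 25×26) is included at this height (perimeter 102.00 mm); After the difference (first − rest): starting from the r=6.5 cylinder, the 19.5×25 cube at (-0.5, -2) partially overlaps it — only the 49.76 mm² overlap (of its 487.50 mm²) is removed, clipping the outline; the 8.5×18 cube at (-3, 9.5) misses the remaining region (no effect); the 25×26 cube at (6.5, 11.5) misses the remaining region (no effect) — boundary = 43.08 mm; the cylinder at (13, -3.5): section is a regular 24-gon, circumradius r=7 (perimeter = 2·24·7.000·sin(180°/24) = 43.86 mm); Subtracting the remaining from the first: starting from the result so far, the r=7 cylinder at (13, -3.5) misses the remaining region (no effect) — boundary = 43.08 mm; (rotated 80° about Z; rotation is an isometry so areas/perimeters/island counts are preserved). Overall, the cross-section is a single solid region. Total boundary length (outer) = 43.08 mm.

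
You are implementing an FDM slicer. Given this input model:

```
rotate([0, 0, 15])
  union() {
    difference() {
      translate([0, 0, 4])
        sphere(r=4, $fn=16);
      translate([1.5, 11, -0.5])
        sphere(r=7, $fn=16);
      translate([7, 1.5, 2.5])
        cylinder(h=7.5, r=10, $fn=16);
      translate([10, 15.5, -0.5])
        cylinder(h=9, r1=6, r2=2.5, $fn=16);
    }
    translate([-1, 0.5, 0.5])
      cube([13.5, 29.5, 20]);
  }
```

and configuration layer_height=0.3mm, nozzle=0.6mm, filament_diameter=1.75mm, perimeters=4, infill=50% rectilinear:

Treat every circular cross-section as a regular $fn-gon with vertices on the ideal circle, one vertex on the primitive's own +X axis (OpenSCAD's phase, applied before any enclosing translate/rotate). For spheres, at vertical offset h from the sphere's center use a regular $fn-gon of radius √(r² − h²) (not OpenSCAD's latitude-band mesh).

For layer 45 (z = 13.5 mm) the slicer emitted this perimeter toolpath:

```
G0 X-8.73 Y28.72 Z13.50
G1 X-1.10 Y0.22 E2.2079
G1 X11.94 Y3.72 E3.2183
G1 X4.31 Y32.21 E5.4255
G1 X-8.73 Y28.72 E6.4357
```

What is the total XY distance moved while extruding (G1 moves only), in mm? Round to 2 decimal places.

86.00 mm

Sum the Euclidean lengths of each G1 segment: total = 86.00 mm.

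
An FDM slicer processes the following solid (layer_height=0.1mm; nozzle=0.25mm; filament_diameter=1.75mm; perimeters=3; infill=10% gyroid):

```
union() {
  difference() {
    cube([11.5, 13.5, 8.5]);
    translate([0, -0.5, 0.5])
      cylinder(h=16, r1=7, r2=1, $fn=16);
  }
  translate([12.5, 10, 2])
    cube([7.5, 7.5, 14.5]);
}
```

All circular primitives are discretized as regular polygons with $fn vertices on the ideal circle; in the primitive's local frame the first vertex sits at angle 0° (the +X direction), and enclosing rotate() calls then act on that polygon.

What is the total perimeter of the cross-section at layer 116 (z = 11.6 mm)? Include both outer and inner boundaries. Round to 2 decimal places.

30.00 mm

At z = 11.6 mm: the cube is not intersected at this z (z outside [0, 8.5]); the cone at (0, -0.5) (r1=7→r2=1) has section circumradius 2.838 here — a regular 16-gon (perimeter = 2·16·2.838·sin(180°/16) = 17.71 mm); After the difference (first − rest): the first operand is absent here, so nothing remains; the cube at (12.5, 10) is present — its section is the full 7.5×7.5 rectangle (perimeter 30.00 mm); Taking the union: only the 7.5×7.5 cube at (12.5, 10) is present, so the union is just that shape — boundary = 30.00 mm. Overall, the cross-section is a single solid region. Total boundary length (outer) = 30.00 mm.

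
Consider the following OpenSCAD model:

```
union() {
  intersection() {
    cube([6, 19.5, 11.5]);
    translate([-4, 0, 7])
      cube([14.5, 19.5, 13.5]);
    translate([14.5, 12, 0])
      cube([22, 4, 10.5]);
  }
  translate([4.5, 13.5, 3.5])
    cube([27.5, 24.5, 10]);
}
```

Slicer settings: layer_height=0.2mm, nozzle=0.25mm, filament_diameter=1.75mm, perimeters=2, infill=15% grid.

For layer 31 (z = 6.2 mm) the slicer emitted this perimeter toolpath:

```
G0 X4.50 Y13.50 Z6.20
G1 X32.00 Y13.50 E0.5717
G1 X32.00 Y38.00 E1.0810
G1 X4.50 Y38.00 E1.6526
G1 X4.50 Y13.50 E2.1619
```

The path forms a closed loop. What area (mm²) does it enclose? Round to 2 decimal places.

Apply the shoelace formula to the sequence of (X, Y) vertices; enclosed area = 673.75 mm².

673.75 mm²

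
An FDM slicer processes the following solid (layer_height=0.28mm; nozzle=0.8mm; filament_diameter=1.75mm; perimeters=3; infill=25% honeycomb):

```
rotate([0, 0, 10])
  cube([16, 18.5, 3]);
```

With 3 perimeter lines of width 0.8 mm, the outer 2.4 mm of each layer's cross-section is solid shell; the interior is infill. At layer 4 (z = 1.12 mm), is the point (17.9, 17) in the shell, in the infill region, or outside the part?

At z = 1.12 mm: the 16×18.5 cube contributes its full rectangle; (rotated 10° about Z; rotation is an isometry so areas/perimeters/island counts are preserved). Overall, the cross-section is a single solid region. Undo the 10° rotation: the query point maps to (20.580, 13.633) in the un-rotated model frame. The nearest boundary edge runs (16.00, 0.00)→(16.00, 18.50); distance from the point to it = 4.58 mm. The point is not inside any of the regions above, so it lies outside the cross-section (4.58 mm from the nearest boundary).

outside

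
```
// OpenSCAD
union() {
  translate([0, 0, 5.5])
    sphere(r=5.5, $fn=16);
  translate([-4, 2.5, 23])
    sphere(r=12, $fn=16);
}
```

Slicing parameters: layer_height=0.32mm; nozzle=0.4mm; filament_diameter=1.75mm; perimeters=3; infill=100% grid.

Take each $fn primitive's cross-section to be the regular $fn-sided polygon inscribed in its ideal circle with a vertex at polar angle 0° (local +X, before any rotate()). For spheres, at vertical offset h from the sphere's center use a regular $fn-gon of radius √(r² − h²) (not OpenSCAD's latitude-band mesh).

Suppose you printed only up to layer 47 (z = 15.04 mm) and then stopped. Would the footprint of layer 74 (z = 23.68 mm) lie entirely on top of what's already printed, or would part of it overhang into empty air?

Compare the two slices. At z = 15.04: the sphere does not reach this height (|z−center|=9.540 > r=5.5); the r=12 sphere at (-4, 2.5) contributes a regular 16-gon of circumradius √(12²−7.96²) = 8.980 (area = (16/2)·8.980²·sin(360°/16) = 246.87 mm²); Taking the union: only the r=12 sphere at (-4, 2.5) is present, so the union is just that shape — area = 246.87 mm². At z = 23.68: the sphere is not intersected at this z (|z−center|=18.180 > r=5.5); the sphere at (-4, 2.5): section is a regular 16-gon, circumradius = √(r²−h²) = √(12²−0.68²) = 11.981 (area = (16/2)·11.981²·sin(360°/16) = 439.44 mm²); Merging all regions: only the r=12 sphere at (-4, 2.5) is present, so the union is just that shape — area = 439.44 mm². Checking containment: at z = 23.68 the cross-section extends beyond the z = 15.04 cross-section by about 192.56 mm².

part overhangs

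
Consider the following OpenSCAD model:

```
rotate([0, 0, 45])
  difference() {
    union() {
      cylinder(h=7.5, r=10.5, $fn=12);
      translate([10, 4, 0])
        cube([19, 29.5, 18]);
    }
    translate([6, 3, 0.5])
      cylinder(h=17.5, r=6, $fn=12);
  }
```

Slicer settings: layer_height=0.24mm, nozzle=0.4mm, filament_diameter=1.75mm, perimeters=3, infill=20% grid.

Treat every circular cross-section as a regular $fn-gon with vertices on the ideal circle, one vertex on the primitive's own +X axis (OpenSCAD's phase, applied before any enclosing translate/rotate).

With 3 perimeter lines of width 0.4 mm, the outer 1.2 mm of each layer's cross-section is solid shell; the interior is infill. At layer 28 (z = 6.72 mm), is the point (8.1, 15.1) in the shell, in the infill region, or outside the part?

At z = 6.72 mm: the cylinder: section is a regular 12-gon, circumradius r=10.5; the cube at (10, 4) (footprint 19×29.5) is included at this height; Combining (union): the 2 present regions are separate (no shared area or edge), so areas and boundary lengths simply add and each stays a separate island — 2 connected regions; the r=6 cylinder at (6, 3) contributes a regular 12-gon of circumradius 6; Subtracting the remaining from the first: starting from that combined region, the r=6 cylinder at (6, 3) partially overlaps it — only the 92.06 mm² overlap (of its 108.00 mm²) is removed, clipping the outline — 2 connected regions; (rotated 45° about Z; rotation is an isometry so areas/perimeters/island counts are preserved). Overall, the cross-section has 2 separate islands. Undo the 45° rotation: the query point maps to (16.405, 4.950) in the un-rotated model frame. The nearest boundary edge runs (29.00, 4.00)→(11.73, 4.00); distance from the point to it = 0.95 mm. (Shell/infill is judged within the island containing the point — the largest one.) The point is inside the cross-section, 0.95 mm from the nearest boundary — within the 1.2 mm shell band (3 × 0.4).

shell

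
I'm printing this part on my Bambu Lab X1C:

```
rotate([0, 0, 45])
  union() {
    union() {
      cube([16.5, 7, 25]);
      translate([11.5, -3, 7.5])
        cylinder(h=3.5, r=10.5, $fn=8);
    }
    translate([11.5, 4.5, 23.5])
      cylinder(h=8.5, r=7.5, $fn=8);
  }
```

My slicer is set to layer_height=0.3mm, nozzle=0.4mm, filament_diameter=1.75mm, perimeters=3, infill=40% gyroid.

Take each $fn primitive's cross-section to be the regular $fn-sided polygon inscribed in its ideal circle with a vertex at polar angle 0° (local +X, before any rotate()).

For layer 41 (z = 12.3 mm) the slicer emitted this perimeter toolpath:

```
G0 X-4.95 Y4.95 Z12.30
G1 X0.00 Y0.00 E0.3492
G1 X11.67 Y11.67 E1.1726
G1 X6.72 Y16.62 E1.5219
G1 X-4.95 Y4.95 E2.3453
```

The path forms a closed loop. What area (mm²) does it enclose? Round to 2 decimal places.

115.53 mm²

Apply the shoelace formula to the sequence of (X, Y) vertices; enclosed area = 115.53 mm².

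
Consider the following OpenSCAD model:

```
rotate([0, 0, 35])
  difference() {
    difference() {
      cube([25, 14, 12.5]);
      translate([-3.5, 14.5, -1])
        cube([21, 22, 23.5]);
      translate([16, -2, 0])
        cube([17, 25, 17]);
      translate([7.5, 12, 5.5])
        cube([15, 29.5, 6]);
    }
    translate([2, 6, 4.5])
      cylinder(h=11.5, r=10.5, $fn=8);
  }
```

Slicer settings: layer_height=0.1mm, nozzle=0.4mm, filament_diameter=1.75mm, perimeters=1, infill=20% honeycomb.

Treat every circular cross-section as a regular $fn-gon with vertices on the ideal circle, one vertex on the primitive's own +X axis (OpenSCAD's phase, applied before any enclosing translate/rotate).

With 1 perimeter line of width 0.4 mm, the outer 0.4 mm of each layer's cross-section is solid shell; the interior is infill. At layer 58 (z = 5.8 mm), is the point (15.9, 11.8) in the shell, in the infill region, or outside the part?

outside

At z = 5.8 mm: the 25×14 cube contributes its full rectangle; the cube at (-3.5, 14.5) is present — its section is the full 21×22 rectangle; the cube at (16, -2) is present — its section is the full 17×25 rectangle; the cube at (7.5, 12) (footprint 15×29.5) is included at this height; Subtracting the remaining from the first: starting from the 25×14 cube, the 21×22 cube at (-3.5, 14.5) misses the remaining region (no effect); the 17×25 cube at (16, -2) partially overlaps it — only the 126.00 mm² overlap (of its 425.00 mm²) is removed, clipping the outline; the 15×29.5 cube at (7.5, 12) partially overlaps it — only the 17.00 mm² overlap (of its 442.50 mm²) is removed, clipping the outline — 1 connected region; the r=10.5 cylinder at (2, 6) gives a regular 8-gon of circumradius 10.5 (constant along its height); Subtracting the remaining from the first: starting from the result so far, the r=10.5 cylinder at (2, 6) partially overlaps it — only the 150.09 mm² overlap (of its 311.83 mm²) is removed, clipping the outline — 1 connected region; (whole slice rotated 35° about Z — lengths, areas and connectivity unchanged). Overall, the cross-section is a single solid region. Undo the 35° rotation: the query point maps to (19.793, 0.546) in the un-rotated model frame. The nearest boundary edge runs (16.00, 12.00)→(16.00, 0.00); distance from the point to it = 3.79 mm. The point is not inside any of the regions above, so it lies outside the cross-section (3.79 mm from the nearest boundary).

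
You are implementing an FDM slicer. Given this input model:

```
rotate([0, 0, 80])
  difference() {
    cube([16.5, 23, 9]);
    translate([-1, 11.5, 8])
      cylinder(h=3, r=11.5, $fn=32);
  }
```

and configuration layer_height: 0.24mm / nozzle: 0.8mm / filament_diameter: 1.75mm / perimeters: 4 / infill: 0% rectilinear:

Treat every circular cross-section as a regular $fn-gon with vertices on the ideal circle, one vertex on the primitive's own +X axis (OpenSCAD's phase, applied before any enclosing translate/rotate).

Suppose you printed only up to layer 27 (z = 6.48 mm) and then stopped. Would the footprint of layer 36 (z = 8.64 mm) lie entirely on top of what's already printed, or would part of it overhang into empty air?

Compare the two slices. At z = 6.48: the cube is present — its section is the full 16.5×23 rectangle (area 379.50 mm²); the cylinder at (-1, 11.5) is absent (z outside [8, 11]); Subtracting the remaining from the first: none of the subtracted shapes is present at this height, so the 16.5×23 cube is unchanged — area = 379.50 mm²; (rotated 80° about Z; rotation is an isometry so areas/perimeters/island counts are preserved). At z = 8.64: the cube (footprint 16.5×23) is included at this height (area 379.50 mm²); the r=11.5 cylinder at (-1, 11.5) contributes a regular 32-gon of circumradius 11.5 (area = (32/2)·11.500²·sin(360°/32) = 412.81 mm²); After the difference (first − rest): starting from the 16.5×23 cube (379.50 mm²), the r=11.5 cylinder at (-1, 11.5) partially overlaps it — only the 183.50 mm² overlap (of its 412.81 mm²) is removed, clipping the outline — area = 196.00 mm²; (rotated 80° about Z; rotation is an isometry so areas/perimeters/island counts are preserved). Checking containment: the cross-section at z = 8.64 is a subset of the cross-section at z = 6.48.

entirely on top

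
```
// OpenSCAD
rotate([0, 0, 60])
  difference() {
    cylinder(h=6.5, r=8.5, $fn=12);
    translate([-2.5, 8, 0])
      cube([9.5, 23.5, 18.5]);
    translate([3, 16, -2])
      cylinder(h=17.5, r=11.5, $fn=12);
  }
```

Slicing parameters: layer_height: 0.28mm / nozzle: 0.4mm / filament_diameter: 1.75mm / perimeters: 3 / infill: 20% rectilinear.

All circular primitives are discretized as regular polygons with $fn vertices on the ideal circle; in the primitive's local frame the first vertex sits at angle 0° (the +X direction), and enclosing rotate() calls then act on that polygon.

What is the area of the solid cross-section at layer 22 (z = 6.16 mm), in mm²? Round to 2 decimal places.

193.14 mm²

At z = 6.16 mm: the cylinder: section is a regular 12-gon, circumradius r=8.5 (area = (12/2)·8.500²·sin(360°/12) = 216.75 mm²); the 9.5×23.5 cube at (-2.5, 8) contributes its full rectangle (area 223.25 mm²); the cylinder at (3, 16): section is a regular 12-gon, circumradius r=11.5 (area = (12/2)·11.500²·sin(360°/12) = 396.75 mm²); Subtracting the remaining from the first: starting from the r=8.5 cylinder (216.75 mm²), the 9.5×23.5 cube at (-2.5, 8) partially overlaps it — only the 0.93 mm² overlap (of its 223.25 mm²) is removed, clipping the outline; the r=11.5 cylinder at (3, 16) partially overlaps it — only the 22.68 mm² overlap (of its 396.75 mm²) is removed, clipping the outline — area = 193.14 mm²; (whole slice rotated 60° about Z — lengths, areas and connectivity unchanged). Overall, the cross-section is a single solid region. Net area = 193.14 mm².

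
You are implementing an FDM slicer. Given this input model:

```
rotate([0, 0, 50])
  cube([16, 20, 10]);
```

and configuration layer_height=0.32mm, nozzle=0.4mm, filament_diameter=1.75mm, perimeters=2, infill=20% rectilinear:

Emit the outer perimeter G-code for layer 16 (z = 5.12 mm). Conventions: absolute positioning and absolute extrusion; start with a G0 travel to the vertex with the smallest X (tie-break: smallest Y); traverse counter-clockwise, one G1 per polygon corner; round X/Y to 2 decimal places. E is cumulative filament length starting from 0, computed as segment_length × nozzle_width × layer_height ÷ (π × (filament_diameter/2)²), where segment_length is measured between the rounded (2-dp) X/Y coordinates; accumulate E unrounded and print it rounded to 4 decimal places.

At z = 5.12 mm: the cube is present — its section is the full 16×20 rectangle; (whole slice rotated 50° about Z — lengths, areas and connectivity unchanged). The outline is a single polygon with 4 vertices. Extrusion per mm of travel: 0.4 × 0.32 / (π × 0.875²) = 0.053216. Accumulating E over each segment gives final E = 3.8310.

G0 X-15.32 Y12.86 Z5.12
G1 X0.00 Y0.00 E1.0644
G1 X10.28 Y12.26 E1.9159
G1 X-5.04 Y25.11 E2.9800
G1 X-15.32 Y12.86 E3.8310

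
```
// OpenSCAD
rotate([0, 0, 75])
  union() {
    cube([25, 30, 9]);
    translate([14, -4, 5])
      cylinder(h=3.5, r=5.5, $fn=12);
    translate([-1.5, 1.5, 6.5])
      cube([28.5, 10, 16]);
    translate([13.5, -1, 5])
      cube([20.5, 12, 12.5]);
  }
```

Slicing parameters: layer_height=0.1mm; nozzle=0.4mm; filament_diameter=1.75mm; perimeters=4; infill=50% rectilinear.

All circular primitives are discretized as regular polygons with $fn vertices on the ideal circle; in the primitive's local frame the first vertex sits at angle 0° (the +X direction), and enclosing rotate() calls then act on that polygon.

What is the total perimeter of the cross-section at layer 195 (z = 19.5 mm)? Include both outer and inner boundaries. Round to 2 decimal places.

77.00 mm

At z = 19.5 mm: the cube is not intersected at this z (z outside [0, 9]); the cylinder at (14, -4) is not intersected at this z (z outside [5, 8.5]); the cube at (-1.5, 1.5) (footprint 28.5×10) is included at this height (perimeter 77.00 mm); the cube at (13.5, -1) is absent (z outside [5, 17.5]); Taking the union: only the 28.5×10 cube at (-1.5, 1.5) is present, so the union is just that shape — boundary = 77.00 mm; (whole slice rotated 75° about Z — lengths, areas and connectivity unchanged). Overall, the cross-section is a single solid region. Total boundary length (outer) = 77.00 mm.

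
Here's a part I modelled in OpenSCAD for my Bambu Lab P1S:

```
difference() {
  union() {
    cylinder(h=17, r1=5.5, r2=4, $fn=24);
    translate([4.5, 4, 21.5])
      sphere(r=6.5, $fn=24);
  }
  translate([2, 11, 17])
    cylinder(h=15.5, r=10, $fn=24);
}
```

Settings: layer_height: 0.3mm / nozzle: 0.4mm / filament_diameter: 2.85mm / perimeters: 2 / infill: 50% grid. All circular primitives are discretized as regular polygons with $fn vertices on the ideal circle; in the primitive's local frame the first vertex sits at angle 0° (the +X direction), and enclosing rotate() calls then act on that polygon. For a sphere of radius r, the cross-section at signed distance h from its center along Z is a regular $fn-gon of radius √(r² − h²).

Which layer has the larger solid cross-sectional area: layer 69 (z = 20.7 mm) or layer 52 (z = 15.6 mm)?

Layer 69 (z = 20.7): the cone is not intersected at this z (z outside [0, 17]); the r=6.5 sphere at (4.5, 4) contributes a regular 24-gon of circumradius √(6.5²−0.8²) = 6.451 (area = (24/2)·6.451²·sin(360°/24) = 129.23 mm²); Merging all regions: only the r=6.5 sphere at (4.5, 4) is present, so the union is just that shape — area = 129.23 mm²; the r=10 cylinder at (2, 11) contributes a regular 24-gon of circumradius 10 (area = (24/2)·10.000²·sin(360°/24) = 310.58 mm²); Taking the first minus the rest: starting from the result so far (129.23 mm²), the r=10 cylinder at (2, 11) partially overlaps it — only the 87.31 mm² overlap (of its 310.58 mm²) is removed, clipping the outline — area = 41.92 mm². So its area = 41.92 mm². Layer 52 (z = 15.6): the cone: at t=0.918 of its height the radius interpolates to r₁+(r₂−r₁)t = 4.124, giving a regular 24-gon of that circumradius (area = (24/2)·4.124²·sin(360°/24) = 52.81 mm²); the r=6.5 sphere at (4.5, 4) slices to a regular 24-gon of circumradius 2.728 (√(r²−h²) with h=5.9 from center) (area = (24/2)·2.728²·sin(360°/24) = 23.11 mm²); Taking the union: the regions partially overlap — summed areas 75.92 mm² minus the doubly-counted overlap 1.66 mm² gives 74.26 mm² — area = 74.26 mm²; the cylinder at (2, 11) is not intersected at this z (z outside [17, 32.5]); After the difference (first − rest): none of the subtracted shapes is present at this height, so the result so far is unchanged — area = 74.26 mm². So its area = 74.26 mm². Layer 52 is larger (74.26 vs 41.92 mm²).

layer 52 (z = 15.6 mm)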